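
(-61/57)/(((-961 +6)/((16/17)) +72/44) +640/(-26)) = 2288/2218497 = 0.00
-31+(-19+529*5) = 2595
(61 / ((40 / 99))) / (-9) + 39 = 889 / 40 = 22.22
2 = 2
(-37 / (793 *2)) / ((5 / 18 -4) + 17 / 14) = 2331 / 250588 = 0.01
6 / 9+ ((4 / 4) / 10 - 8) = -217 / 30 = -7.23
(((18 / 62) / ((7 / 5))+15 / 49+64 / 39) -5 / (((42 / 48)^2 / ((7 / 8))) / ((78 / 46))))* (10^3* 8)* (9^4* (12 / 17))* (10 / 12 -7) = 1721557162.43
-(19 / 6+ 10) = -79 / 6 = -13.17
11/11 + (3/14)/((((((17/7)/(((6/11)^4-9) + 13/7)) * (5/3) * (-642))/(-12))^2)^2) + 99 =220085695880481104866197983077727164/2200856953493562948155899190854375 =100.00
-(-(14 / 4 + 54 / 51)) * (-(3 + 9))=-930 / 17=-54.71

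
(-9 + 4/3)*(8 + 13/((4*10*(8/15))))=-12673/192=-66.01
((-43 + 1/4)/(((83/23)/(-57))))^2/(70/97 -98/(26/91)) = -541660079313/406616336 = -1332.12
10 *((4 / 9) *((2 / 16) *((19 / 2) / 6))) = 95 / 108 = 0.88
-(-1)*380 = 380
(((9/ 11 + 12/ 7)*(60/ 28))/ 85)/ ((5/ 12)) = 1404/ 9163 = 0.15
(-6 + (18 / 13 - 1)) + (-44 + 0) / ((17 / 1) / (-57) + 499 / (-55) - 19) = -4699619 / 1156259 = -4.06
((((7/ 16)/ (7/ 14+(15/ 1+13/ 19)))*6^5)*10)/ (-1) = -86184/ 41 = -2102.05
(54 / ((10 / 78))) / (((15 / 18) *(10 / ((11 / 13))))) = 5346 / 125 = 42.77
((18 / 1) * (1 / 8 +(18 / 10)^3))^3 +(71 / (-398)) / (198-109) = 2729313422105218267 / 2213875000000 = 1232821.83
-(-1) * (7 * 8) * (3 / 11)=168 / 11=15.27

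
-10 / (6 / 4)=-20 / 3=-6.67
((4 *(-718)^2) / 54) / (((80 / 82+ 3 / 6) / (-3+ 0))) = -84545936 / 1089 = -77636.30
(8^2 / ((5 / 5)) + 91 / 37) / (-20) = -2459 / 740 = -3.32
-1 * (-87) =87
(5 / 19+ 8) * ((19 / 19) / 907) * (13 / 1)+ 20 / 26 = 198863 / 224029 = 0.89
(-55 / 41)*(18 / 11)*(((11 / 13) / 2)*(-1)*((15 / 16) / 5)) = 1485 / 8528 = 0.17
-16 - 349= -365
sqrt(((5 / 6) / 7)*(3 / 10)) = sqrt(7) / 14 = 0.19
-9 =-9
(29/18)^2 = 841/324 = 2.60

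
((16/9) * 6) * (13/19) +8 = 872/57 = 15.30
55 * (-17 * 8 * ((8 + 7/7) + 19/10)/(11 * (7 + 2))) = -7412/9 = -823.56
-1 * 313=-313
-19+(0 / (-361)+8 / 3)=-49 / 3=-16.33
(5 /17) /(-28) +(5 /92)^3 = -958485 /92663872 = -0.01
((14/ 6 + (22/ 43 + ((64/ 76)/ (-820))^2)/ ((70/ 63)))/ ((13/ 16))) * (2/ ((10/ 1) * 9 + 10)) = 218705570704/ 3180226115625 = 0.07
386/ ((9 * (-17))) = -386/ 153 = -2.52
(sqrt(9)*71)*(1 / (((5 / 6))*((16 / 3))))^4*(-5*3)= -4192479 / 512000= -8.19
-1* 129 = -129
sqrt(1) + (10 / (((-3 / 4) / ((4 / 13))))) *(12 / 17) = -419 / 221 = -1.90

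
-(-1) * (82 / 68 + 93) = 3203 / 34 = 94.21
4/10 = 2/5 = 0.40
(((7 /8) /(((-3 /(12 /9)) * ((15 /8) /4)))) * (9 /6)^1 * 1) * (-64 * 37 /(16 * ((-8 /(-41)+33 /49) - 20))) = -16650592 /1729575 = -9.63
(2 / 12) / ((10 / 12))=1 / 5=0.20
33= 33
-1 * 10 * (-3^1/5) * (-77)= -462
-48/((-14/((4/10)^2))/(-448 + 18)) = -8256/35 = -235.89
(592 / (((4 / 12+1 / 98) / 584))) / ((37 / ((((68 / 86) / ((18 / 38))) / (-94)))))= -295774976 / 612363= -483.01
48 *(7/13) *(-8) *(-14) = 37632/13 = 2894.77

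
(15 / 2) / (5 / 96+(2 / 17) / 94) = 575280 / 4091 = 140.62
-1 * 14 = -14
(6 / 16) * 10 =15 / 4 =3.75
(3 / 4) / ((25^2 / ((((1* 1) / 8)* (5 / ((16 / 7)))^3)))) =1029 / 655360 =0.00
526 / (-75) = -526 / 75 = -7.01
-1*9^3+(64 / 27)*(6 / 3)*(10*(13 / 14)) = -129461 / 189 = -684.98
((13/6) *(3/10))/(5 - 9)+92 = 7347/80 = 91.84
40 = 40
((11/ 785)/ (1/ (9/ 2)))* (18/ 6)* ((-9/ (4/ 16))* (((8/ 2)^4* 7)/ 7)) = -1743.41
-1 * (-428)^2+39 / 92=-16852889 / 92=-183183.58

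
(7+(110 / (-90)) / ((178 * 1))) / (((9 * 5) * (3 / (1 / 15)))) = 11203 / 3244050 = 0.00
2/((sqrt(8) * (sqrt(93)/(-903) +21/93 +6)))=289261 * sqrt(186)/20248720312 +1626197349 * sqrt(2)/20248720312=0.11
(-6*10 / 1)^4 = 12960000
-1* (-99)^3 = 970299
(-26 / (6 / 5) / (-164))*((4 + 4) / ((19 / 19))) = 130 / 123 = 1.06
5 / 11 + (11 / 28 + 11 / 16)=1891 / 1232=1.53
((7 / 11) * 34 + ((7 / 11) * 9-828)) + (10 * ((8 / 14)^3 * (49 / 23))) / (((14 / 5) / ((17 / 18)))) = -89179801 / 111573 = -799.30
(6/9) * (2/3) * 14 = 56/9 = 6.22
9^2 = 81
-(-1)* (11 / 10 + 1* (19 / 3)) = 223 / 30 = 7.43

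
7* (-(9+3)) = -84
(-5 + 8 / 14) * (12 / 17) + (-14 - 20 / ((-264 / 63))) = -32341 / 2618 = -12.35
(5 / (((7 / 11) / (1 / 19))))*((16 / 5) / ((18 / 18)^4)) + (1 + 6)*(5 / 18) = 7823 / 2394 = 3.27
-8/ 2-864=-868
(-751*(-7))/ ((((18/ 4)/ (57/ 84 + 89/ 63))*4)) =395777/ 648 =610.77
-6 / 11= -0.55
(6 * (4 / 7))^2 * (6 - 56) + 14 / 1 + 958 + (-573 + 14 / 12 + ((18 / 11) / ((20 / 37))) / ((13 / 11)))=-1767932 / 9555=-185.03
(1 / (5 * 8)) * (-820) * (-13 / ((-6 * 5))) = -533 / 60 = -8.88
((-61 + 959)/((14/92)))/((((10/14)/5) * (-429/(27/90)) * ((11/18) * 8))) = -92943/15730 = -5.91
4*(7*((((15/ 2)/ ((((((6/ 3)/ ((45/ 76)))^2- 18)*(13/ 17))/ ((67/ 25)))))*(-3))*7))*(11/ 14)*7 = 2237742045/ 173498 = 12897.80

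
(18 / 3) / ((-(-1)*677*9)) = 2 / 2031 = 0.00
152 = 152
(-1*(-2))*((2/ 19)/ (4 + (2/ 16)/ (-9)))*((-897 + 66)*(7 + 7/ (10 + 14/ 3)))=-2812104/ 8569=-328.17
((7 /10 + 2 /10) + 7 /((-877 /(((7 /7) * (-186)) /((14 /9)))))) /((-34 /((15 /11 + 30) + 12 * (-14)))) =7.45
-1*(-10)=10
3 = 3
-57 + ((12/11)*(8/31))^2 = -6618801/116281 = -56.92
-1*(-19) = 19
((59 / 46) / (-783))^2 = 3481 / 1297296324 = 0.00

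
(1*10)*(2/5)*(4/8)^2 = 1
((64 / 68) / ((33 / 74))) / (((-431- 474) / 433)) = -512672 / 507705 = -1.01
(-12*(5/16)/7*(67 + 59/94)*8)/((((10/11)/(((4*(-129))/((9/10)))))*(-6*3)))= -10022870/987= -10154.88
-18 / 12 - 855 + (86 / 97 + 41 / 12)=-991957 / 1164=-852.20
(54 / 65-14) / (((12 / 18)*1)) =-1284 / 65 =-19.75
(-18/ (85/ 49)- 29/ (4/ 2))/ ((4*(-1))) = 4229/ 680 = 6.22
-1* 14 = -14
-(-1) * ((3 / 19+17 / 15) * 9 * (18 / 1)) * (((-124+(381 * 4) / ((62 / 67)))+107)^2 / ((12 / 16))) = 67643697907584 / 91295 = 740935406.18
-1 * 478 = -478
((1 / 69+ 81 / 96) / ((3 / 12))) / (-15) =-379 / 1656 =-0.23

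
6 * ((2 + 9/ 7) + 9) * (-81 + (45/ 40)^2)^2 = 468643.77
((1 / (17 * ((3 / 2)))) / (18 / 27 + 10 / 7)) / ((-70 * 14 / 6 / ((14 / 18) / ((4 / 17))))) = -1 / 2640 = -0.00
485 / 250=97 / 50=1.94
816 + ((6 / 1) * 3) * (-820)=-13944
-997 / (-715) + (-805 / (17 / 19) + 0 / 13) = -10918976 / 12155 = -898.31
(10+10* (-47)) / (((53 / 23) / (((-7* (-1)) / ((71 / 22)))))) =-1629320 / 3763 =-432.98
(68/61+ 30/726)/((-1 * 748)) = -8533/5520988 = -0.00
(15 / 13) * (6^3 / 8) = 405 / 13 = 31.15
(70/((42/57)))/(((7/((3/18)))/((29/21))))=3.12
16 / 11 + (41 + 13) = 610 / 11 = 55.45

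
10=10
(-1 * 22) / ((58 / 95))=-1045 / 29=-36.03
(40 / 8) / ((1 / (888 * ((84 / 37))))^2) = 20321280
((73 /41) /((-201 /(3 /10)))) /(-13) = 73 /357110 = 0.00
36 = 36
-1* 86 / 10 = -43 / 5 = -8.60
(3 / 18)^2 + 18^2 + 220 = 19585 / 36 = 544.03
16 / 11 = 1.45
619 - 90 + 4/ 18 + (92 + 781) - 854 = 4934/ 9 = 548.22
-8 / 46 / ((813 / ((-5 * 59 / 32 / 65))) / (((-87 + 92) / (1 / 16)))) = 590 / 243087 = 0.00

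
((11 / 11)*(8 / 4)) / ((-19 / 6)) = -12 / 19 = -0.63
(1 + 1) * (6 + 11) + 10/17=588/17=34.59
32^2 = 1024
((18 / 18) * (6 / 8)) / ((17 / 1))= 3 / 68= 0.04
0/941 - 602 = -602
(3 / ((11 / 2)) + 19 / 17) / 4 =311 / 748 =0.42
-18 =-18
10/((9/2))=2.22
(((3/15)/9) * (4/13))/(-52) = -1/7605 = -0.00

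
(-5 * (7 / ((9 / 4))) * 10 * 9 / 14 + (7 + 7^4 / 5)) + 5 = 1961 / 5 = 392.20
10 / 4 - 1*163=-321 / 2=-160.50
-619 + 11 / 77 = -4332 / 7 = -618.86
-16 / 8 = -2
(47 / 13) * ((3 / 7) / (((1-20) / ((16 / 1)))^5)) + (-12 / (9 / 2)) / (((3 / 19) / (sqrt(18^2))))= -68646651952 / 225325009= -304.66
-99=-99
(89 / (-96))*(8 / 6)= -89 / 72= -1.24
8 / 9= 0.89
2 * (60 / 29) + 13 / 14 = 2057 / 406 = 5.07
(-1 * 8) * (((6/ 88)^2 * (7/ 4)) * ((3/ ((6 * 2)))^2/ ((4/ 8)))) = -63/ 7744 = -0.01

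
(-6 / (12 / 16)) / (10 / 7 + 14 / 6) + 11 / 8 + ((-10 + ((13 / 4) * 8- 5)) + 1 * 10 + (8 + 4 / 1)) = 20381 / 632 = 32.25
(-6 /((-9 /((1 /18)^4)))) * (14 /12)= 7 /944784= 0.00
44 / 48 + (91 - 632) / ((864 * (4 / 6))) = -13 / 576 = -0.02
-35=-35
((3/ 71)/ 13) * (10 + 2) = 36/ 923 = 0.04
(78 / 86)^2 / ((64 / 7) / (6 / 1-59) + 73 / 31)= 17493021 / 46408051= 0.38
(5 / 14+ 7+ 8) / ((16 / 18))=1935 / 112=17.28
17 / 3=5.67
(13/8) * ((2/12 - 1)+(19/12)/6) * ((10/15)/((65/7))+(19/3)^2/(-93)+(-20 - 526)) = 1218712249/2410560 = 505.57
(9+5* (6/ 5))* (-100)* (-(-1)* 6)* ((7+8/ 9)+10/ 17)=-1297000/ 17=-76294.12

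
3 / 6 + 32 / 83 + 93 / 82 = 6873 / 3403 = 2.02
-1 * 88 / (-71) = 1.24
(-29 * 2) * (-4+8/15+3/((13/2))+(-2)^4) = -146972/195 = -753.70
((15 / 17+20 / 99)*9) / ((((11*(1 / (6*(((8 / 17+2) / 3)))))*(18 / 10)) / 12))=1022000 / 34969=29.23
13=13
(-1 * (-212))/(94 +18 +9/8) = 1696/905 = 1.87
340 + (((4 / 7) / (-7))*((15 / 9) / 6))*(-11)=150050 / 441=340.25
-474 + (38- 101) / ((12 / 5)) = -2001 / 4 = -500.25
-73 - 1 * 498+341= -230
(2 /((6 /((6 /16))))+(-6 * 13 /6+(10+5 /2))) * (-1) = 3 /8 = 0.38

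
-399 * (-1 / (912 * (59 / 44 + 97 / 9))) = 693 / 19196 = 0.04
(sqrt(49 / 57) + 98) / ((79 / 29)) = 203* sqrt(57) / 4503 + 2842 / 79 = 36.32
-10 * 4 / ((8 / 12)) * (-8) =480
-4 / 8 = -1 / 2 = -0.50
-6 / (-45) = 2 / 15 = 0.13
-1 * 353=-353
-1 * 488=-488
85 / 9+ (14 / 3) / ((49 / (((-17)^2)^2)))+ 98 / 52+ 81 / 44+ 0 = 287118665 / 36036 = 7967.55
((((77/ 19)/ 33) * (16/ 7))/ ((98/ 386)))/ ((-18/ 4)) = -6176/ 25137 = -0.25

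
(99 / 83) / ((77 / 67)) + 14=8737 / 581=15.04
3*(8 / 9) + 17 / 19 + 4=431 / 57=7.56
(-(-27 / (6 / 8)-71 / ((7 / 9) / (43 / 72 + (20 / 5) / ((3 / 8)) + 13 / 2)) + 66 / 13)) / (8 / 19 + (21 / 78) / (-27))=617153877 / 153524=4019.92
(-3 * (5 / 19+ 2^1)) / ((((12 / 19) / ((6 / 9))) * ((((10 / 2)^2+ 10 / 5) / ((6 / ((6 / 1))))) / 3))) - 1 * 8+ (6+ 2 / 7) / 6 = -2929 / 378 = -7.75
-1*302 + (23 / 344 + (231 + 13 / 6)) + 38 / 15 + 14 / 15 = -336947 / 5160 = -65.30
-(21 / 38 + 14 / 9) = -721 / 342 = -2.11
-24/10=-12/5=-2.40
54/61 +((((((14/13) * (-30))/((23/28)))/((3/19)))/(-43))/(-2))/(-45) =6702830/7058493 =0.95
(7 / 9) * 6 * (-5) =-23.33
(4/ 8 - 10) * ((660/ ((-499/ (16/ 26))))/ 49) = 50160/ 317863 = 0.16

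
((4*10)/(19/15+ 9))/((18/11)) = 50/21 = 2.38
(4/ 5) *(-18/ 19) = -72/ 95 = -0.76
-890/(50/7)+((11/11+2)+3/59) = -35857/295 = -121.55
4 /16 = 1 /4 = 0.25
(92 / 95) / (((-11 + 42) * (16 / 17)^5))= 32656711 / 772014080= 0.04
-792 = -792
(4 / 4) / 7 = 1 / 7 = 0.14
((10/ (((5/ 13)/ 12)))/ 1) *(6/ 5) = 1872/ 5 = 374.40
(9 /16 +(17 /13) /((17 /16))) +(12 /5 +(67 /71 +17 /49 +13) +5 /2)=75922999 /3618160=20.98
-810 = -810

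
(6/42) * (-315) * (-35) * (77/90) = 2695/2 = 1347.50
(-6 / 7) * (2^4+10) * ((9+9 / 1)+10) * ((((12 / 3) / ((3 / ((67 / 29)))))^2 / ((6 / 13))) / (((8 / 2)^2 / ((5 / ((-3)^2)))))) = -30345640 / 68121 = -445.47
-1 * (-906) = 906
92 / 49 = 1.88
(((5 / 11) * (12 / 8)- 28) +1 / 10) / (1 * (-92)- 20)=1497 / 6160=0.24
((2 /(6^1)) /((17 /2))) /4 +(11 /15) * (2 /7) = 261 /1190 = 0.22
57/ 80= 0.71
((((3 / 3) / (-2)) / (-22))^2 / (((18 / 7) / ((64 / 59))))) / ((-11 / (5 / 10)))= -7 / 706761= -0.00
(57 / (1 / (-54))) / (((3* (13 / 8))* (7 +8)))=-2736 / 65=-42.09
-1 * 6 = -6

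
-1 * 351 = -351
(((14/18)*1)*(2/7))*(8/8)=2/9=0.22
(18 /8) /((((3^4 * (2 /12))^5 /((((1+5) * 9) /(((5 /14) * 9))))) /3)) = 224 /885735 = 0.00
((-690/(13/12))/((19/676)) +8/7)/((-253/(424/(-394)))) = -638918816/6628853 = -96.38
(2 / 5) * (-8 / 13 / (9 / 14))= -224 / 585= -0.38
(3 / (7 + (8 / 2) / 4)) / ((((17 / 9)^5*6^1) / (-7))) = -413343 / 22717712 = -0.02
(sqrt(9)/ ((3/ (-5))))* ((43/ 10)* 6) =-129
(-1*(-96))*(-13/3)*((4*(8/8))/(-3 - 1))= 416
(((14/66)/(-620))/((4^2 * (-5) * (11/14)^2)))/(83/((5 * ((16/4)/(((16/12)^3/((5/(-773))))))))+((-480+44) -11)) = -0.00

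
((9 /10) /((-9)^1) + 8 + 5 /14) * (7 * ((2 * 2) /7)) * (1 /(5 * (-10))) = -578 /875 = -0.66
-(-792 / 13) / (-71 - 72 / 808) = -19998 / 23335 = -0.86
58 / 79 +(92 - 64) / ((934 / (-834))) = -895318 / 36893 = -24.27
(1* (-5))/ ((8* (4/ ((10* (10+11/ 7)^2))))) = -164025/ 784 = -209.22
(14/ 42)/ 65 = 1/ 195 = 0.01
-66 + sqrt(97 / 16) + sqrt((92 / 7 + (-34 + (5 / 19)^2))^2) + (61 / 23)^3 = -816510930 / 30746009 + sqrt(97) / 4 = -24.09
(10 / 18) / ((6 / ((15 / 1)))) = 25 / 18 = 1.39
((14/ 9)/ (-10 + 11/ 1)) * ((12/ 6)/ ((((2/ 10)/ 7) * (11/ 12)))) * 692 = 2712640/ 33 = 82201.21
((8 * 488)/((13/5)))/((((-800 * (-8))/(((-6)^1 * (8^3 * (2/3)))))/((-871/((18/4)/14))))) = 58591232/45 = 1302027.38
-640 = -640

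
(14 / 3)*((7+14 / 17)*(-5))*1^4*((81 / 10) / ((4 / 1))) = -25137 / 68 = -369.66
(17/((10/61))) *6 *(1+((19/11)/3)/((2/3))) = 127551/110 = 1159.55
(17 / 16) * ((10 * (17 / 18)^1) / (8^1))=1445 / 1152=1.25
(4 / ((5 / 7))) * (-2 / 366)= -28 / 915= -0.03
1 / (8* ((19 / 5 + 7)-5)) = 5 / 232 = 0.02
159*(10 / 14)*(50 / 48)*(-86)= -284875 / 28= -10174.11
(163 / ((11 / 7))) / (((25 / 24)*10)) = 13692 / 1375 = 9.96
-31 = -31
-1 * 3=-3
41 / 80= 0.51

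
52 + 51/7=415/7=59.29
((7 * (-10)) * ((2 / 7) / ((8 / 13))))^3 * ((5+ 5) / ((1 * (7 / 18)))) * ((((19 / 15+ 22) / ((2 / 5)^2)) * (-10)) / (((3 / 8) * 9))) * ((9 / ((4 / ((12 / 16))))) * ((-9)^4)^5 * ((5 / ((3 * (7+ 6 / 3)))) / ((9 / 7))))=1123881952127734052969854000.00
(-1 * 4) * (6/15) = -8/5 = -1.60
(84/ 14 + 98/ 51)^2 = 163216/ 2601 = 62.75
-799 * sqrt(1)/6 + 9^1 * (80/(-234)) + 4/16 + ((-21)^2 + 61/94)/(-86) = -11123650/78819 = -141.13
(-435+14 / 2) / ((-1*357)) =428 / 357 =1.20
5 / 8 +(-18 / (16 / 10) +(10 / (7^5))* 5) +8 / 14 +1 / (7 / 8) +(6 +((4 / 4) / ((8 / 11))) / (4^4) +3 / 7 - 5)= -7.47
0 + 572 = 572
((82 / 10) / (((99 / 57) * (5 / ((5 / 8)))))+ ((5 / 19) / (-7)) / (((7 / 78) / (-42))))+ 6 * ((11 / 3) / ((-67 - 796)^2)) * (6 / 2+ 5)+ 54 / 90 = 2456087654927 / 130751645640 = 18.78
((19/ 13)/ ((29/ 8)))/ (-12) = -0.03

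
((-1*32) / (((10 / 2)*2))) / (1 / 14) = -224 / 5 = -44.80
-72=-72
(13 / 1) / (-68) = -13 / 68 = -0.19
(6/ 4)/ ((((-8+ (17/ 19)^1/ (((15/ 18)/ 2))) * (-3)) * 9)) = 95/ 10008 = 0.01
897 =897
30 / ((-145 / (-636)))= 3816 / 29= 131.59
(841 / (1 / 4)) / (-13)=-3364 / 13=-258.77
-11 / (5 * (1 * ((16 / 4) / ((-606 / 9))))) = 1111 / 30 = 37.03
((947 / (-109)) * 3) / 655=-2841 / 71395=-0.04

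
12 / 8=1.50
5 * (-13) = -65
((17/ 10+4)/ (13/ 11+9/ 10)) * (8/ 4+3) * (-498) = -1561230/ 229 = -6817.60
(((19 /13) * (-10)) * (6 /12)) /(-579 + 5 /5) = 0.01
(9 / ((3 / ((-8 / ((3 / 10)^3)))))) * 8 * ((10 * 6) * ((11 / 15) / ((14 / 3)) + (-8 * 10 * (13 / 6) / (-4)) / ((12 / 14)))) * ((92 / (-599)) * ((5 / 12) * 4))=1881157120000 / 339633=5538793.70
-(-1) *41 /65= 41 /65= 0.63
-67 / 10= -6.70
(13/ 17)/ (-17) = -13/ 289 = -0.04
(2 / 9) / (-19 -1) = -1 / 90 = -0.01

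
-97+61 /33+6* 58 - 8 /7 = 58144 /231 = 251.71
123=123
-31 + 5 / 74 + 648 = 617.07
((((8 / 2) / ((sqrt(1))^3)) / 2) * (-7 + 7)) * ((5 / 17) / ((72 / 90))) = 0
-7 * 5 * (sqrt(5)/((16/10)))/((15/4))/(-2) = 35 * sqrt(5)/12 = 6.52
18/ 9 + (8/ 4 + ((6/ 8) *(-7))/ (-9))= 4.58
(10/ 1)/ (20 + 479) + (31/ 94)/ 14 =28629/ 656684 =0.04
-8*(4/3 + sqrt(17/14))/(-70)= 2*sqrt(238)/245 + 16/105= 0.28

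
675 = 675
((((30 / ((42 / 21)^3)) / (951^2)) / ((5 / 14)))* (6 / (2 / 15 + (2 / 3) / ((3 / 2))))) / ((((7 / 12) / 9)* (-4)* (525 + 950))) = -243 / 770750630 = -0.00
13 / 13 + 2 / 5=7 / 5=1.40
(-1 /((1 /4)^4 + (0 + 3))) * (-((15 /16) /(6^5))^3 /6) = 125 /1285590233382912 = 0.00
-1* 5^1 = -5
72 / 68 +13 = 239 / 17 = 14.06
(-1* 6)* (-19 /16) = 57 /8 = 7.12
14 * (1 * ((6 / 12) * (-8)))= -56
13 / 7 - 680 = -4747 / 7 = -678.14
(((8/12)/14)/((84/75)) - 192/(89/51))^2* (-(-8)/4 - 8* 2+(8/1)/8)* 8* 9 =-430630803613933/38036642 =-11321472.69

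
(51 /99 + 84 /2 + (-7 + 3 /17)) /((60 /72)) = 42.83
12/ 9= 4/ 3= 1.33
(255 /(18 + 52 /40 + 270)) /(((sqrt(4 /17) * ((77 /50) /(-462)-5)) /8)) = -3060000 * sqrt(17) /4342393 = -2.91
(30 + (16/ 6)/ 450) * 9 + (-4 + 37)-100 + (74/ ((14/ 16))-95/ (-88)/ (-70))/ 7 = 139147871/ 646800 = 215.13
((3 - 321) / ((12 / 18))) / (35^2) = -477 / 1225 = -0.39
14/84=1/6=0.17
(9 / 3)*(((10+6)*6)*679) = 195552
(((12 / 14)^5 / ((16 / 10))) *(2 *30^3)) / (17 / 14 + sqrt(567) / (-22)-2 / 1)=349307640000 / 15776971-25981560000 *sqrt(7) / 2253853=-8358.87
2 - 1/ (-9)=2.11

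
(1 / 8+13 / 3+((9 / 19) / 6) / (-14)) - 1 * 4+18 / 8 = 8627 / 3192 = 2.70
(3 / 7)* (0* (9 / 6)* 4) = 0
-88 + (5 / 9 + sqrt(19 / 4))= -787 / 9 + sqrt(19) / 2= -85.26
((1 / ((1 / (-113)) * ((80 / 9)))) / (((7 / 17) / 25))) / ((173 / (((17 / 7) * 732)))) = -268930395 / 33908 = -7931.18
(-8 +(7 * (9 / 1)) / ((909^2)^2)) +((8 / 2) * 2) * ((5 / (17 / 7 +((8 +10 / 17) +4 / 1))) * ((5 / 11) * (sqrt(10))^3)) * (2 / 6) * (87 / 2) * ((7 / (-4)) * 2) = -12078500 * sqrt(10) / 19657 - 606880258625 / 75860032329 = -1951.10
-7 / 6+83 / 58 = 23 / 87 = 0.26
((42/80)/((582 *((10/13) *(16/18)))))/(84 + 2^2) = 819/54630400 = 0.00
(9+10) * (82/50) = 779/25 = 31.16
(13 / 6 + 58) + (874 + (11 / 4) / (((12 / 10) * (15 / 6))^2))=33641 / 36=934.47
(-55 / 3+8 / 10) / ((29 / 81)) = -7101 / 145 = -48.97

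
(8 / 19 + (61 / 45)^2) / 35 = 86899 / 1346625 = 0.06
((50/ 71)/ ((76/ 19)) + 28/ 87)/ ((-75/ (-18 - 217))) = 1.56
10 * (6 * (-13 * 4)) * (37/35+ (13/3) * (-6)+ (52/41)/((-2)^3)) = 22476792/287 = 78316.35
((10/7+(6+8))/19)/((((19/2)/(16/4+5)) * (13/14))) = 0.83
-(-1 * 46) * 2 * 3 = 276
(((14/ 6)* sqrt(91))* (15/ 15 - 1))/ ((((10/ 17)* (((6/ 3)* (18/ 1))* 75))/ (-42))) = 0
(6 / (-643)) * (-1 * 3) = 18 / 643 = 0.03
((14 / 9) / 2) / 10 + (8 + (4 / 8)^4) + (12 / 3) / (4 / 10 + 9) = 289867 / 33840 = 8.57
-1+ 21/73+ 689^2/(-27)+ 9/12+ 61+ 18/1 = -137995399/7884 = -17503.22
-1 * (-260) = 260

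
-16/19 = -0.84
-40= -40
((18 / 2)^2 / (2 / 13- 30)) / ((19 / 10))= -5265 / 3686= -1.43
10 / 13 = 0.77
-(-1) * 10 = 10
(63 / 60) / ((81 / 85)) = 119 / 108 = 1.10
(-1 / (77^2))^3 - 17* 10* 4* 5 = -708636092302601 / 208422380089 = -3400.00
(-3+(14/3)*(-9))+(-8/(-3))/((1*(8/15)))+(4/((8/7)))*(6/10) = -379/10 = -37.90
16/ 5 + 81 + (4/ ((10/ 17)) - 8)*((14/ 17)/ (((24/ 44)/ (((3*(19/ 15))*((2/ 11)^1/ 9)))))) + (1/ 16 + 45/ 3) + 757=52394753/ 61200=856.12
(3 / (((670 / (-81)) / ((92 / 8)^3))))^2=304263.59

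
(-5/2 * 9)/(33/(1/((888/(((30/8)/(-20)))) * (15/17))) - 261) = 85/521946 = 0.00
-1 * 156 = -156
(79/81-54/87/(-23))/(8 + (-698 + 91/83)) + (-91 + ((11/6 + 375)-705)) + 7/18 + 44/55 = -6456127778098/15446049165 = -417.98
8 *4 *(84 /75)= 896 /25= 35.84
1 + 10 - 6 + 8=13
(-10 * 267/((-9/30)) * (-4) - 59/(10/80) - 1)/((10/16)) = -288584/5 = -57716.80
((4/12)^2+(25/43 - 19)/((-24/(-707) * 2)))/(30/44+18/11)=-2308823/19737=-116.98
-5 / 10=-1 / 2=-0.50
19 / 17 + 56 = 971 / 17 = 57.12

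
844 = 844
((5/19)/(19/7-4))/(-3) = 35/513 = 0.07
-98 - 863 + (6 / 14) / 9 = -20180 / 21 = -960.95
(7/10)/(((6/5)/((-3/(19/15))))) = -105/76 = -1.38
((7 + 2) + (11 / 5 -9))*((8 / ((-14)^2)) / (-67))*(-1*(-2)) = -44 / 16415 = -0.00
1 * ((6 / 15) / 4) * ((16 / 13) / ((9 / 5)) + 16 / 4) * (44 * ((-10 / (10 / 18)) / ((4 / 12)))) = -72336 / 65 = -1112.86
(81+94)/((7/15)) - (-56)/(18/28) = 4159/9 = 462.11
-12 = -12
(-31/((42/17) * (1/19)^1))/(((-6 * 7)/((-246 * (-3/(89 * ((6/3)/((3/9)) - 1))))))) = 410533/43610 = 9.41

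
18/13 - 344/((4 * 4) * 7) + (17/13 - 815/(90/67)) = -497216/819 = -607.10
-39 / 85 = -0.46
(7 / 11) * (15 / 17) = 105 / 187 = 0.56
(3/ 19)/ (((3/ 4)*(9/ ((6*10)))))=80/ 57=1.40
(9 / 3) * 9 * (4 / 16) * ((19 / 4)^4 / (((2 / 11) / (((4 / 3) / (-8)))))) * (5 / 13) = -64508895 / 53248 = -1211.48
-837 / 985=-0.85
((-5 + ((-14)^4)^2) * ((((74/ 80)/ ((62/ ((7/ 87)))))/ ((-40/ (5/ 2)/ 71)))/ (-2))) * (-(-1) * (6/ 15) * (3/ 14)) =3876897836977/ 11507200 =336910.62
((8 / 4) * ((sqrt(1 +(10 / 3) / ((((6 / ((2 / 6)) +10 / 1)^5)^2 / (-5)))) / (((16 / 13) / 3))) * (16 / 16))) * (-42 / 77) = -39 * sqrt(2665770900258666) / 757256192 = -2.66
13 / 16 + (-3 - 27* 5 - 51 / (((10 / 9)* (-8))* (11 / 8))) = -117053 / 880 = -133.01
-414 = -414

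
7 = 7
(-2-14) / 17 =-16 / 17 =-0.94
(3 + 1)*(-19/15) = -76/15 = -5.07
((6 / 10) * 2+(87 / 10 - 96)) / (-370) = 861 / 3700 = 0.23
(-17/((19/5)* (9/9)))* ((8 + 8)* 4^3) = -87040/19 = -4581.05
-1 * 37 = -37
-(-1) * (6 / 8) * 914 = 1371 / 2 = 685.50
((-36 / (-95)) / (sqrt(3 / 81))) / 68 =27*sqrt(3) / 1615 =0.03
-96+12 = -84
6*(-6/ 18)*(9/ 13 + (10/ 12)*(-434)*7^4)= 1736721.95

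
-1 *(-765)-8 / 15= 11467 / 15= 764.47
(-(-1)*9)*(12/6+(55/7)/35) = 981/49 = 20.02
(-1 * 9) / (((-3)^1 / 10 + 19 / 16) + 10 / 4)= -720 / 271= -2.66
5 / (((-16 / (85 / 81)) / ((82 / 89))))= -17425 / 57672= -0.30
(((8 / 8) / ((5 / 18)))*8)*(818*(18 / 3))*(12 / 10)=169620.48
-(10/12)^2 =-25/36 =-0.69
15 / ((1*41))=15 / 41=0.37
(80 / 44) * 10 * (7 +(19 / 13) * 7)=44800 / 143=313.29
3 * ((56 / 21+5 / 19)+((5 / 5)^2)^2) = 224 / 19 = 11.79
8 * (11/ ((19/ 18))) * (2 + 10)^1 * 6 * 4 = 456192/ 19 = 24010.11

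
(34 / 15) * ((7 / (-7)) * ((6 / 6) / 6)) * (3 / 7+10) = -1241 / 315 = -3.94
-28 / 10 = -14 / 5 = -2.80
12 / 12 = 1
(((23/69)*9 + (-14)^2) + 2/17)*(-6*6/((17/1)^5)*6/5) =-146232/24137569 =-0.01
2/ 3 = 0.67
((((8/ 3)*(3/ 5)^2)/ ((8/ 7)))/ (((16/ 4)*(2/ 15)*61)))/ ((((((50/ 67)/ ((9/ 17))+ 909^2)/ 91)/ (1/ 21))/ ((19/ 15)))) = 1042587/ 6078629174600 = 0.00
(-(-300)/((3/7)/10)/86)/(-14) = -250/43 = -5.81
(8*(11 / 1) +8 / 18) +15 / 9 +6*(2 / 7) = 5785 / 63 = 91.83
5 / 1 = 5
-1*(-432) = 432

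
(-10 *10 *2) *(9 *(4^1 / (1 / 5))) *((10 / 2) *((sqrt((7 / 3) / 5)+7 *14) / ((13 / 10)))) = -176400000 / 13-120000 *sqrt(105) / 13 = -13663818.01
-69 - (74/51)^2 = -184945/2601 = -71.11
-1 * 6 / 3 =-2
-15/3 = -5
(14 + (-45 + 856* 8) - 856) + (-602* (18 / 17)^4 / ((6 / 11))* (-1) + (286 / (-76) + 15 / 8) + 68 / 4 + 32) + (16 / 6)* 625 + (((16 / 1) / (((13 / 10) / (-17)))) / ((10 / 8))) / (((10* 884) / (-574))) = 291984494125079 / 32182311720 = 9072.83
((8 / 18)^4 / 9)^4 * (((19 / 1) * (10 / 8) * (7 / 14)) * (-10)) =-510027366400 / 12157665459056928801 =-0.00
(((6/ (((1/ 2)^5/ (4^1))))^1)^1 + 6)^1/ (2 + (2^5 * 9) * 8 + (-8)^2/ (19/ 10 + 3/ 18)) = 11997/ 36223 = 0.33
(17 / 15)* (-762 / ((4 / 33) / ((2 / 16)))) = -890.59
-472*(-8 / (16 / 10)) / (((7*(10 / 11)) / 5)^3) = 392645 / 343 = 1144.74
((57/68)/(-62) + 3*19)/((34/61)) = 102.24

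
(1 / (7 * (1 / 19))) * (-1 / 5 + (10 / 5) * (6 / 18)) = 19 / 15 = 1.27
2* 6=12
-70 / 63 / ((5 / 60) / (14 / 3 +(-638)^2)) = -48845840 / 9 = -5427315.56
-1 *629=-629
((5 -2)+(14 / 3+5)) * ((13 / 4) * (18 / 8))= 741 / 8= 92.62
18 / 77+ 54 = 4176 / 77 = 54.23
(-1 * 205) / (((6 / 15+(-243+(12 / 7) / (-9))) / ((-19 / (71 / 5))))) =-2044875 / 1810003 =-1.13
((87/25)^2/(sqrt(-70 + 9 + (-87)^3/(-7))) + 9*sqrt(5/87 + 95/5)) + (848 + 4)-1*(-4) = 7569*sqrt(2177)/8941250 + 3*sqrt(144246)/29 + 856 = 895.33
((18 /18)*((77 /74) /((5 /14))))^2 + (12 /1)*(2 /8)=393196 /34225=11.49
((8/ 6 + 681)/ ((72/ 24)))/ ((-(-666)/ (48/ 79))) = 16376/ 78921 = 0.21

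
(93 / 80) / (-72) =-31 / 1920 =-0.02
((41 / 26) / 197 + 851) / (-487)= -4358863 / 2494414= -1.75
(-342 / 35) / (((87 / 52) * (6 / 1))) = -988 / 1015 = -0.97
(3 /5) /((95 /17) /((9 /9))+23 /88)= 0.10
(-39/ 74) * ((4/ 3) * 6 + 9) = -663/ 74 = -8.96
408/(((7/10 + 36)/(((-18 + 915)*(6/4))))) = 5489640/367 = 14958.15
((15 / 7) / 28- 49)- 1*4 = -52.92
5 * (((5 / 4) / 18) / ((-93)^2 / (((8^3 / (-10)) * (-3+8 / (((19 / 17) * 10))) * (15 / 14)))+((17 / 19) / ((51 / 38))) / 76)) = 7600 / 1510977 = 0.01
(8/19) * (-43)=-344/19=-18.11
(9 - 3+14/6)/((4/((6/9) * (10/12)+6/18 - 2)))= -2.31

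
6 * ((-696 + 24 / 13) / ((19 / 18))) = -974592 / 247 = -3945.72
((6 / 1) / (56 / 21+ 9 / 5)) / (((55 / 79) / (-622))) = -884484 / 737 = -1200.11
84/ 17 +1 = 101/ 17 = 5.94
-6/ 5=-1.20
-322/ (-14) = 23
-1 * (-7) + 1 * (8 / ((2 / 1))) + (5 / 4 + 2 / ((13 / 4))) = 669 / 52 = 12.87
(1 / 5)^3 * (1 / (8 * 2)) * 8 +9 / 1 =2251 / 250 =9.00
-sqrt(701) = -26.48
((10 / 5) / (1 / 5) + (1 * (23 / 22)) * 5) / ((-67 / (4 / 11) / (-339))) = 3390 / 121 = 28.02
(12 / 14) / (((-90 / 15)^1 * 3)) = -1 / 21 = -0.05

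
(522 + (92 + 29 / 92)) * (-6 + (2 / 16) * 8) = -282585 / 92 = -3071.58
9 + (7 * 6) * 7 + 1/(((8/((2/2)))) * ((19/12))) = 303.08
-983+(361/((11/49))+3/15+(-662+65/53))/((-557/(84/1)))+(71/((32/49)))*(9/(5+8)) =-709635512407/675440480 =-1050.63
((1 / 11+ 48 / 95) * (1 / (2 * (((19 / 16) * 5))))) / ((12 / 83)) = 103418 / 297825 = 0.35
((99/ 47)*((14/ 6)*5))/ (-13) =-1155/ 611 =-1.89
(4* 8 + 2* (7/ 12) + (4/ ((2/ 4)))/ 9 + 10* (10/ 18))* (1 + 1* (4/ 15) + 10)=120497/ 270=446.29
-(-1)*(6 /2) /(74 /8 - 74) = -12 /259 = -0.05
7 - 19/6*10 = -74/3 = -24.67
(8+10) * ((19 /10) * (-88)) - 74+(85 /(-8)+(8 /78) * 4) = -4826351 /1560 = -3093.81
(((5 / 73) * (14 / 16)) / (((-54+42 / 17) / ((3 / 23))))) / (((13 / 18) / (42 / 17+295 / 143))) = -3471615 / 3645632848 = -0.00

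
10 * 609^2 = 3708810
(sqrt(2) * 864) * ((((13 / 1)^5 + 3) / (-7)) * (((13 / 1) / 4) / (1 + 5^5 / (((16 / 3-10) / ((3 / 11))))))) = 22937181696 * sqrt(2) / 27971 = 1159703.74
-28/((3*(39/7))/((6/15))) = -392/585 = -0.67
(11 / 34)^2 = 121 / 1156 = 0.10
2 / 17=0.12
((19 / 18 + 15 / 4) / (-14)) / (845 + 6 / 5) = -865 / 2132424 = -0.00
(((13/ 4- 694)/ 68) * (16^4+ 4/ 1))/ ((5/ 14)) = -63380457/ 34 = -1864131.09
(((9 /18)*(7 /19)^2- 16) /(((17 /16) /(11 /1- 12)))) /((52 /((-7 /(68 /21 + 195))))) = -3381882 /332128303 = -0.01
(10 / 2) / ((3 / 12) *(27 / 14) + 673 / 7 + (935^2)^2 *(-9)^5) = -40 / 361034727080444227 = -0.00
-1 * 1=-1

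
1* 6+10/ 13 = 88/ 13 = 6.77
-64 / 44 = -16 / 11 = -1.45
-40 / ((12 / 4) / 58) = -2320 / 3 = -773.33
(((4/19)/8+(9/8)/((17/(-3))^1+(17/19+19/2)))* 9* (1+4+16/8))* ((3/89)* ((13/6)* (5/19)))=6332625/19791464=0.32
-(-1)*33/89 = 33/89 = 0.37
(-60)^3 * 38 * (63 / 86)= -258552000 / 43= -6012837.21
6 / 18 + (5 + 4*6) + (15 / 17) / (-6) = 2977 / 102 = 29.19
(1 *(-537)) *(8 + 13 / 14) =-67125 / 14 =-4794.64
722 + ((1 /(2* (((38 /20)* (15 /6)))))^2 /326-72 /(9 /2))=706.00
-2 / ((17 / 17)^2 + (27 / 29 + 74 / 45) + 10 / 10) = -2610 / 5971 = -0.44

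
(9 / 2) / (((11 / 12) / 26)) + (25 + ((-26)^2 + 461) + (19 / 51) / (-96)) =69454447 / 53856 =1289.63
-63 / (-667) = 63 / 667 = 0.09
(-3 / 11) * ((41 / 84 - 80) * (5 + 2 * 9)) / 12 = 153617 / 3696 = 41.56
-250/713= -0.35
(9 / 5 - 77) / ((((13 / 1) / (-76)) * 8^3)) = 893 / 1040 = 0.86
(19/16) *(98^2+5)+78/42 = 1278205/112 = 11412.54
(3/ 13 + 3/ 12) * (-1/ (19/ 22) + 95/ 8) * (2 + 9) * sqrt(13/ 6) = 149325 * sqrt(78)/ 15808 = 83.43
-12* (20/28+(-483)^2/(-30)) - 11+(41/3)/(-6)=58775063/630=93293.75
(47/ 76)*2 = 47/ 38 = 1.24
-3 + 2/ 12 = -17/ 6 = -2.83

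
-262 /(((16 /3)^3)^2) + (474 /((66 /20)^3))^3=33087123040275670292239 /14419546272077709312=2294.60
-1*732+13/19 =-13895/19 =-731.32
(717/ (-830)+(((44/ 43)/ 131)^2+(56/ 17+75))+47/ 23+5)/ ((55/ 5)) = 869874081707287/ 113273165512870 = 7.68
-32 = -32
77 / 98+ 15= 221 / 14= 15.79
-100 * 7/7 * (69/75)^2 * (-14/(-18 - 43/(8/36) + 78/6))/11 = -59248/109175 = -0.54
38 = 38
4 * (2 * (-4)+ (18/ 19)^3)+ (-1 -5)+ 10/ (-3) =-780532/ 20577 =-37.93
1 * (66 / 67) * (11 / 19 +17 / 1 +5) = 28314 / 1273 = 22.24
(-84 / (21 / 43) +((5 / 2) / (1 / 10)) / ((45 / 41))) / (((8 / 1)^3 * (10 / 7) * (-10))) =9401 / 460800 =0.02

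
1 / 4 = 0.25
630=630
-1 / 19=-0.05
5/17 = 0.29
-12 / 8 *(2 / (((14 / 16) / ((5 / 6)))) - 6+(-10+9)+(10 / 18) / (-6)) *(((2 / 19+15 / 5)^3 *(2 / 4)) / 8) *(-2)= -402748219 / 13827744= -29.13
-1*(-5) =5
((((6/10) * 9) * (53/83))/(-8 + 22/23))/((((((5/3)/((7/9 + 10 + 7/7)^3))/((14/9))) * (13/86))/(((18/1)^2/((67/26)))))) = -6992102395264/11261025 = -620911.72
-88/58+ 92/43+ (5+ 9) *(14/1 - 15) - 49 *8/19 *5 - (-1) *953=19818351/23693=836.46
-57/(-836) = 3/44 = 0.07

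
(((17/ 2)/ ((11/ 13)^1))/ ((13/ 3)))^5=345025251/ 5153632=66.95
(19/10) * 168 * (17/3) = 9044/5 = 1808.80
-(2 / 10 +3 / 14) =-29 / 70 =-0.41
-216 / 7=-30.86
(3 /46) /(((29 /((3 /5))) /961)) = 8649 /6670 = 1.30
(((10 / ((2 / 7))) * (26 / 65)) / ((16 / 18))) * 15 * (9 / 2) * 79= 671895 / 8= 83986.88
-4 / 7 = -0.57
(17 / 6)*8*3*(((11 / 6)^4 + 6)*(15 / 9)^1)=1960.33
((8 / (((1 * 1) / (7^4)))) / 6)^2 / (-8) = -11529602 / 9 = -1281066.89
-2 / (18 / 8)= -8 / 9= -0.89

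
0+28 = 28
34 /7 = 4.86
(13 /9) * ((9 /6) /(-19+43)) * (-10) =-0.90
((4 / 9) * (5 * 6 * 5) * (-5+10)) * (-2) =-2000 / 3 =-666.67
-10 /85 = -2 /17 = -0.12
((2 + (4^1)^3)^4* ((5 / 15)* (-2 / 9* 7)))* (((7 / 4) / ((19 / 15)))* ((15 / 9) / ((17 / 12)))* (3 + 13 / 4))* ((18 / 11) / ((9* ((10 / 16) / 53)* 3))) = -165917136000 / 323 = -513675343.65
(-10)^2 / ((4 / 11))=275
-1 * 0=0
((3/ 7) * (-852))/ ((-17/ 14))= 5112/ 17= 300.71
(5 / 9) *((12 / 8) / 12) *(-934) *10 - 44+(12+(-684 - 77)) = -25949 / 18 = -1441.61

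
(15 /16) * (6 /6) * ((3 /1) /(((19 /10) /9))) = 2025 /152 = 13.32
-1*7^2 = -49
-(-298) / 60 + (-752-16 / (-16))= -22381 / 30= -746.03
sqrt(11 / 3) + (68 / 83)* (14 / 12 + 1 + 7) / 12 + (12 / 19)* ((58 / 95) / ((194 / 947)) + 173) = sqrt(33) / 3 + 29236789099 / 261576990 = 113.69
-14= -14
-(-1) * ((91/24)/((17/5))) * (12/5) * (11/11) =91/34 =2.68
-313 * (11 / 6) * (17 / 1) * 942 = -9189367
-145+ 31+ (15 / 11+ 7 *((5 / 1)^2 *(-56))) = -109039 / 11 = -9912.64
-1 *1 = -1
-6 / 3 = -2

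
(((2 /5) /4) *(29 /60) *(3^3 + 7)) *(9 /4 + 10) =24157 /1200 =20.13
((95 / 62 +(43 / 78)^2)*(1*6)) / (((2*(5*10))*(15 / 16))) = 692618 / 5893875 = 0.12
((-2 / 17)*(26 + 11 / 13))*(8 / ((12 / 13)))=-1396 / 51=-27.37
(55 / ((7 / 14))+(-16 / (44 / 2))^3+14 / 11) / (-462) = -73796 / 307461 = -0.24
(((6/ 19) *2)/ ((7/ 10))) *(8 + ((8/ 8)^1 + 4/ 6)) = 1160/ 133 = 8.72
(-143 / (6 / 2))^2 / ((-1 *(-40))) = 20449 / 360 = 56.80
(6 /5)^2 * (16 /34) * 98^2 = 2765952 /425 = 6508.12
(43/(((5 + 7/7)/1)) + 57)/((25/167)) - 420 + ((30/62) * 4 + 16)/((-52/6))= 79357/12090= 6.56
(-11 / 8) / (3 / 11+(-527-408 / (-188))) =5687 / 2169568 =0.00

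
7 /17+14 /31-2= -1.14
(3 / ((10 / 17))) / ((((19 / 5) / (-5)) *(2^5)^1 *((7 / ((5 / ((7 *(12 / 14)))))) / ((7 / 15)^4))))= -5831 / 4924800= -0.00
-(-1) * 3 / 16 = 3 / 16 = 0.19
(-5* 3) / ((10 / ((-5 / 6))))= 5 / 4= 1.25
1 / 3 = 0.33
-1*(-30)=30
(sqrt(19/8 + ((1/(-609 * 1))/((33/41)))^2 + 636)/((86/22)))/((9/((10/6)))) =5 * sqrt(4125326450422)/8484588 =1.20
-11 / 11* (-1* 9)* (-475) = -4275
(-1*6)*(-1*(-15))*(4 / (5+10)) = -24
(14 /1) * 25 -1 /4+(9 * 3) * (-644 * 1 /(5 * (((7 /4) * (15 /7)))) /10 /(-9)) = 180027 /500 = 360.05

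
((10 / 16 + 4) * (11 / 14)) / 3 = 407 / 336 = 1.21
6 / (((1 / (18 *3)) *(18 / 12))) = 216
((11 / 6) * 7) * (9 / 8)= 231 / 16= 14.44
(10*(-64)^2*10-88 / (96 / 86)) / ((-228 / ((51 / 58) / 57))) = -41771159 / 1507536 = -27.71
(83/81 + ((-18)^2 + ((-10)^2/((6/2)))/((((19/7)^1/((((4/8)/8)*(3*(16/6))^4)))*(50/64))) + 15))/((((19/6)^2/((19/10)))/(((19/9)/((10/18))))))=537316/171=3142.20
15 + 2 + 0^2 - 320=-303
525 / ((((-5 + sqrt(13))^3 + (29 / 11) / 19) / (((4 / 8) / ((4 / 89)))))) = -217611703925 / 190940184 - 7483647325 * sqrt(13) / 23867523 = -2270.20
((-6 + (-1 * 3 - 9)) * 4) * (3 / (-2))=108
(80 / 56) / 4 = 0.36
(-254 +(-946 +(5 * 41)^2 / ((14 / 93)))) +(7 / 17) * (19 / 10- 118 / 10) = 277961.99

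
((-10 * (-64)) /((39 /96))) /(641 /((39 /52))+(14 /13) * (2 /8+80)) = 24576 /14681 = 1.67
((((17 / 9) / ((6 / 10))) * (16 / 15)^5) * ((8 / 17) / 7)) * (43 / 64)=5636096 / 28704375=0.20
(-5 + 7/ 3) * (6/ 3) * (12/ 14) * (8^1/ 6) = -128/ 21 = -6.10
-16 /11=-1.45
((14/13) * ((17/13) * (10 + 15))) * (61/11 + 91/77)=440300/1859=236.85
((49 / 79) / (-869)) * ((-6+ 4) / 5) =98 / 343255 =0.00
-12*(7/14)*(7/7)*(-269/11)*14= 22596/11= 2054.18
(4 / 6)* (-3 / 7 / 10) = -1 / 35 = -0.03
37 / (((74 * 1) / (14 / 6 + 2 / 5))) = 41 / 30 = 1.37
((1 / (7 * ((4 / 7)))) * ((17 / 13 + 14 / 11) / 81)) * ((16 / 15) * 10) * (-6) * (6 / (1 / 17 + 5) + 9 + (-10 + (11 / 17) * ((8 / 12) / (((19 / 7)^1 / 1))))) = -9429344 / 53625429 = -0.18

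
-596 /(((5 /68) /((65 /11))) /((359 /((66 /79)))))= -7471194952 /363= -20581804.28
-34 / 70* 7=-17 / 5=-3.40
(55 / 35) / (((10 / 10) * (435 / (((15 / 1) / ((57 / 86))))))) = 946 / 11571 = 0.08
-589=-589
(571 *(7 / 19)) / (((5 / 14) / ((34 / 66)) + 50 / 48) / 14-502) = -159816048 / 381273247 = -0.42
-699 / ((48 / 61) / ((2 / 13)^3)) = -3.23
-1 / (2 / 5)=-2.50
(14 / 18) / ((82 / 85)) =595 / 738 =0.81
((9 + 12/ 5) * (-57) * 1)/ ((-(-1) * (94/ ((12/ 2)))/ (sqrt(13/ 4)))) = -9747 * sqrt(13)/ 470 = -74.77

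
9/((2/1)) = 9/2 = 4.50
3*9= 27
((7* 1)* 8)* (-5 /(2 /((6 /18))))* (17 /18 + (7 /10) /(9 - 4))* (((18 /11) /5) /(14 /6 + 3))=-854 /275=-3.11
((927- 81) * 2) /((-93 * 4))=-141 /31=-4.55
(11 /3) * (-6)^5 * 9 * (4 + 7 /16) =-1138698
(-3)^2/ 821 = 9/ 821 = 0.01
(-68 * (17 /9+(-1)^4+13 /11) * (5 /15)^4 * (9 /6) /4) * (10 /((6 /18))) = -34255 /891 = -38.45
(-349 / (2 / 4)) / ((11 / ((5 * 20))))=-69800 / 11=-6345.45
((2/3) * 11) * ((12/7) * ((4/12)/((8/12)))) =44/7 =6.29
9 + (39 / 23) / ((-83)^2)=1426062 / 158447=9.00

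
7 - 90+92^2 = 8381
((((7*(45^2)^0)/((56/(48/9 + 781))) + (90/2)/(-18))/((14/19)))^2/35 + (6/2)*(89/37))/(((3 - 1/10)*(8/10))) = 358260571385/1695923712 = 211.25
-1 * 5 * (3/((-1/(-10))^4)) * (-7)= 1050000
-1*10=-10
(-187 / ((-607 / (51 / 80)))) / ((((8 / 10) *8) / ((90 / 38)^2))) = 19312425 / 112193024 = 0.17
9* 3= 27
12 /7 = 1.71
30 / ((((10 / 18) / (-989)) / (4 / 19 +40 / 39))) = -16306632 / 247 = -66018.75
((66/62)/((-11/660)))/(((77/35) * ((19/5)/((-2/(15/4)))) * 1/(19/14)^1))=1200/217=5.53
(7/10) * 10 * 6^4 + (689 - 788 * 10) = 1881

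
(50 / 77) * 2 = 100 / 77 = 1.30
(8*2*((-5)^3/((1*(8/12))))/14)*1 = -1500/7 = -214.29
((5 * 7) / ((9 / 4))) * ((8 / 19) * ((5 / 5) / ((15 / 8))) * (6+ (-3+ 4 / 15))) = 87808 / 7695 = 11.41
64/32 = 2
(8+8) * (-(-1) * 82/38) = 656/19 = 34.53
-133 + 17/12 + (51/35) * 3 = -53429/420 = -127.21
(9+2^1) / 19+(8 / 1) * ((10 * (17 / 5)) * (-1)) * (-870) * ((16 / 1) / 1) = 71938571 / 19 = 3786240.58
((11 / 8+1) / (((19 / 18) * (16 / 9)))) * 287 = 23247 / 64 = 363.23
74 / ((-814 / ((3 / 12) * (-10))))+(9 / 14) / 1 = 67 / 77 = 0.87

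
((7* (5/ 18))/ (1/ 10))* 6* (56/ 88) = 2450/ 33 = 74.24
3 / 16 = 0.19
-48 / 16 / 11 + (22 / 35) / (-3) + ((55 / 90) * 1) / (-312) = -1046939 / 2162160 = -0.48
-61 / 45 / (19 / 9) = -61 / 95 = -0.64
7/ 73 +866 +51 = 66948/ 73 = 917.10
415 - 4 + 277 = 688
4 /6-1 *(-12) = 12.67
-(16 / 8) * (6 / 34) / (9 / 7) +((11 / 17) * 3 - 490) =-1465 / 3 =-488.33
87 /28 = 3.11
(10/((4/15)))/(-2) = -18.75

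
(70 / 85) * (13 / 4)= 91 / 34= 2.68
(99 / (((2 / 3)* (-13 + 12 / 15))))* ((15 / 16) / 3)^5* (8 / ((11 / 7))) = -2953125 / 15990784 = -0.18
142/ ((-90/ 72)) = -568/ 5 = -113.60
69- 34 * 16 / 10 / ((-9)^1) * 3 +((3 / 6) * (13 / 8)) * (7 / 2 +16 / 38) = 823711 / 9120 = 90.32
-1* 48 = -48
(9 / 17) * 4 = 36 / 17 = 2.12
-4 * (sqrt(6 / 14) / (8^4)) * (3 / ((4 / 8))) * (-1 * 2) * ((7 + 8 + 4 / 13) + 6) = 831 * sqrt(21) / 23296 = 0.16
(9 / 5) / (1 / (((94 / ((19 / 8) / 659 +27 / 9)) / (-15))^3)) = -16.35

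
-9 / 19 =-0.47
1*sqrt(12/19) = 2*sqrt(57)/19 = 0.79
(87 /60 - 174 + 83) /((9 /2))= -19.90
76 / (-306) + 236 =36070 / 153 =235.75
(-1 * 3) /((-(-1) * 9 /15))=-5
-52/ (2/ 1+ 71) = -52/ 73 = -0.71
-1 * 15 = -15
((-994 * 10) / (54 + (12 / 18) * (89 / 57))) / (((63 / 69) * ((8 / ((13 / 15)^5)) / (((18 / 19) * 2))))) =-46640113 / 2036250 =-22.90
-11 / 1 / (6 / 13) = -143 / 6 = -23.83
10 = 10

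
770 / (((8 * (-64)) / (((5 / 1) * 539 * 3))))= -3112725 / 256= -12159.08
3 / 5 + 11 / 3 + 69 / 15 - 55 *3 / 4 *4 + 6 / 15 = -2336 / 15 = -155.73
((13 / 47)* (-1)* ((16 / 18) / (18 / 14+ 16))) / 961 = -0.00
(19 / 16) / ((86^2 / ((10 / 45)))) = 19 / 532512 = 0.00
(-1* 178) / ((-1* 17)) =178 / 17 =10.47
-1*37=-37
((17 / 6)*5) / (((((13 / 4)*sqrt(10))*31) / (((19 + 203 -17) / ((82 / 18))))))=255*sqrt(10) / 403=2.00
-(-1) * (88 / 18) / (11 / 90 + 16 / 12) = 440 / 131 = 3.36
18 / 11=1.64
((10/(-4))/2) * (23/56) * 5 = -575/224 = -2.57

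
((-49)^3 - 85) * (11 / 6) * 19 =-12303203 / 3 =-4101067.67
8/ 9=0.89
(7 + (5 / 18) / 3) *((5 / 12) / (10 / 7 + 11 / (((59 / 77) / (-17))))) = -790895 / 64931544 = -0.01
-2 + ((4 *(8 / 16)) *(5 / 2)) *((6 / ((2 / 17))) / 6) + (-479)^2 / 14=115004 / 7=16429.14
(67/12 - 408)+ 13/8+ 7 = -9451/24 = -393.79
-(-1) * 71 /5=71 /5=14.20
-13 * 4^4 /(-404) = 832 /101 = 8.24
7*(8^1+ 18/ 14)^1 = 65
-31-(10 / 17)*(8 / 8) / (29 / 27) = -15553 / 493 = -31.55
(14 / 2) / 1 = 7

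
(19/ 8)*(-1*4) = -19/ 2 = -9.50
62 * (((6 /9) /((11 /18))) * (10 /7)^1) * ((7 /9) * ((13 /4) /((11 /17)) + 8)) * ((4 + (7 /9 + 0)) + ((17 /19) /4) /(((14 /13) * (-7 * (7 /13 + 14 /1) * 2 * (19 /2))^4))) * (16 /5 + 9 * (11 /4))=6717817844182152164341744171 /51402090135490402276584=130691.53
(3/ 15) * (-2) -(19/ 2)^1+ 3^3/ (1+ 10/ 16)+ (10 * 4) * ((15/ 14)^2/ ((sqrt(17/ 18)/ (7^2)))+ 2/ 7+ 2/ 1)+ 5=93861/ 910+ 6750 * sqrt(34)/ 17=2418.37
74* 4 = 296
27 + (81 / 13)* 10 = 1161 / 13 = 89.31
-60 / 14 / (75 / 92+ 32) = -2760 / 21133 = -0.13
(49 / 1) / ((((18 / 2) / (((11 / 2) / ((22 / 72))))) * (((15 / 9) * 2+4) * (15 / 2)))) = 98 / 55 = 1.78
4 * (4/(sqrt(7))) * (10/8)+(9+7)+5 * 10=73.56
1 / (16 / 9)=9 / 16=0.56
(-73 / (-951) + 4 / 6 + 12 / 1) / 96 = 12119 / 91296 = 0.13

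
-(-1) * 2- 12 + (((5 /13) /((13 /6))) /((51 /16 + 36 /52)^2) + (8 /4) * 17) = 24.01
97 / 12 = 8.08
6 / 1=6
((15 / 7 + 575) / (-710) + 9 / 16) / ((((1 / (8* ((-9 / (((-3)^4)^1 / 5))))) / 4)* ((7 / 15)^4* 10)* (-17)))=-11199375 / 20286049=-0.55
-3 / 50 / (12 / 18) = -9 / 100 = -0.09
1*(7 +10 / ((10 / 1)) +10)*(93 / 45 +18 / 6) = 91.20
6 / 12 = 0.50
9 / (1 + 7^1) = 9 / 8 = 1.12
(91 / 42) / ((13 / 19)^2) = 361 / 78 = 4.63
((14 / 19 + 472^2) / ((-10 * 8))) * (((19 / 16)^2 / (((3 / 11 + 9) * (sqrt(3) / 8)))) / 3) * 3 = -29489273 * sqrt(3) / 26112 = -1956.07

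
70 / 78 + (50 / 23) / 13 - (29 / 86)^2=6308803 / 6634212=0.95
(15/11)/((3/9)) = 45/11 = 4.09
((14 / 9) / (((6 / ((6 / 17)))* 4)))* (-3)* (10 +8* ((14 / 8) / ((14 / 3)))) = -91 / 102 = -0.89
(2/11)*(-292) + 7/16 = -9267/176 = -52.65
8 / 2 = 4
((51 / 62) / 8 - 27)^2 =177982281 / 246016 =723.46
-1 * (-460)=460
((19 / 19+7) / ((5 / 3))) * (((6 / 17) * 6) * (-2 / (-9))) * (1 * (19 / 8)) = 456 / 85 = 5.36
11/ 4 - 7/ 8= 15/ 8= 1.88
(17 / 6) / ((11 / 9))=51 / 22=2.32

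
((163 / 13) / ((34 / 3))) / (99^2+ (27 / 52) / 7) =2282 / 20216349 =0.00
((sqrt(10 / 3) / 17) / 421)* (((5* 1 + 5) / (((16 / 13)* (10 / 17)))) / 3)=13* sqrt(30) / 60624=0.00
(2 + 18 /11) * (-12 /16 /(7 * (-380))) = 3 /2926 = 0.00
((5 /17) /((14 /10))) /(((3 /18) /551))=82650 /119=694.54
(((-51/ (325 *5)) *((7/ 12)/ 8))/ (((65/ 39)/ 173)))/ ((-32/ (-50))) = -61761/ 166400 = -0.37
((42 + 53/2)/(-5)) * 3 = -411/10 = -41.10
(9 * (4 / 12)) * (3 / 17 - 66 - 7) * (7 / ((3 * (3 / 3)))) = -8666 / 17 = -509.76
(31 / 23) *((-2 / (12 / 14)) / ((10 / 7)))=-1519 / 690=-2.20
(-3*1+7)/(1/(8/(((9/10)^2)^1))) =3200/81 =39.51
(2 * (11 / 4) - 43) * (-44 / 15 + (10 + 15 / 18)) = -1185 / 4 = -296.25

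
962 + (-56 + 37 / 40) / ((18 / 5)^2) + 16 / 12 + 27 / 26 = 960.12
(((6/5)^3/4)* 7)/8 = 189/500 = 0.38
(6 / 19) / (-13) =-6 / 247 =-0.02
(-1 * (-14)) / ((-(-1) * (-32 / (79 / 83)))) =-553 / 1328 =-0.42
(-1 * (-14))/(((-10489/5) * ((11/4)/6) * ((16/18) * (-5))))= 378/115379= 0.00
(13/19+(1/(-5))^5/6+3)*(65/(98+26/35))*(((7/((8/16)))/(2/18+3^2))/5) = 836050397/1121760000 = 0.75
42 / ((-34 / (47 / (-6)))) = 329 / 34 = 9.68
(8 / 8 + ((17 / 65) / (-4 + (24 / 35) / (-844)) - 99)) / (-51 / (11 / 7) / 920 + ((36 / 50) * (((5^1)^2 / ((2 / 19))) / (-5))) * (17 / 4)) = 339738980 / 503674691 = 0.67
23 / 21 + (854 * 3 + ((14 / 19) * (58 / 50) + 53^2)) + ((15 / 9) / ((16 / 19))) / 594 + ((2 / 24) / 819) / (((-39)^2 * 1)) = 3357250212845989 / 624842618400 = 5372.95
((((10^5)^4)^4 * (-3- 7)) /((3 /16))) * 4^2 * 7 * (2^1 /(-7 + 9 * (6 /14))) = 12544000000000000000000000000000000000000000000000000000000000000000000000000000000000 /33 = 380121212121212121212121200000000000000000000000000000000000000000000000000000000000.00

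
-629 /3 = -209.67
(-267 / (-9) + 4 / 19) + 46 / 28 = 25153 / 798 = 31.52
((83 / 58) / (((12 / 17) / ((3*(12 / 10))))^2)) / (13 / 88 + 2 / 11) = 2374713 / 21025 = 112.95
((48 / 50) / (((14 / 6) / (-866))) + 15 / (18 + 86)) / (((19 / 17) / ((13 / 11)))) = -376.60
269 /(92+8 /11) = 2959 /1020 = 2.90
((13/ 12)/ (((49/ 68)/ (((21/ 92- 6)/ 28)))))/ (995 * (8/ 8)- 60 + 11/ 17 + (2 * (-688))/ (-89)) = -59184021/ 181639617824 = -0.00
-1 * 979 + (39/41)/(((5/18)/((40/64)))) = -160205/164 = -976.86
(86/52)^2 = 1849/676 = 2.74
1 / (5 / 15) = 3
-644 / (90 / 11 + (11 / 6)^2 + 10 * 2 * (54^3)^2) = -255024 / 196375697468891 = -0.00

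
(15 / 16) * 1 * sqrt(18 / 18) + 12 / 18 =77 / 48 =1.60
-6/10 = -3/5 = -0.60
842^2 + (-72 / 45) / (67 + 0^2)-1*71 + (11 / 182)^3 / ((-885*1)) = 50680735193993123 / 71492787912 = 708892.98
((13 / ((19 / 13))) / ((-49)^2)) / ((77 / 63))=1521 / 501809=0.00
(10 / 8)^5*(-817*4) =-2553125 / 256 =-9973.14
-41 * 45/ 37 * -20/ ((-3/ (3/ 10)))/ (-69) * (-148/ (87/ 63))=-103320/ 667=-154.90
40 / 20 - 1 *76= -74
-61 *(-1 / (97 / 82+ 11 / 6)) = 7503 / 371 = 20.22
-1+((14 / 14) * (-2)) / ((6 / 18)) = -7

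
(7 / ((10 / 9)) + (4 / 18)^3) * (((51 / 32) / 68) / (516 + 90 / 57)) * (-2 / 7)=-0.00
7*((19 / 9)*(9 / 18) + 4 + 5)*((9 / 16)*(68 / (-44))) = -21539 / 352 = -61.19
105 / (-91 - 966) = -15 / 151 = -0.10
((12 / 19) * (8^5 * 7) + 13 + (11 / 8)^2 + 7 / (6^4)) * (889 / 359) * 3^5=38059395248469 / 436544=87183411.63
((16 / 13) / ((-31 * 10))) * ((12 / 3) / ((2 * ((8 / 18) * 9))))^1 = -4 / 2015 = -0.00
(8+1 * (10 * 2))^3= 21952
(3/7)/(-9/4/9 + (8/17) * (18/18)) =68/35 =1.94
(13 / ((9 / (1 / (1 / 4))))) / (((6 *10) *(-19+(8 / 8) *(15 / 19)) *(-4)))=247 / 186840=0.00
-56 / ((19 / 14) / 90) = -70560 / 19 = -3713.68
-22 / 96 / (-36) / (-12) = -11 / 20736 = -0.00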